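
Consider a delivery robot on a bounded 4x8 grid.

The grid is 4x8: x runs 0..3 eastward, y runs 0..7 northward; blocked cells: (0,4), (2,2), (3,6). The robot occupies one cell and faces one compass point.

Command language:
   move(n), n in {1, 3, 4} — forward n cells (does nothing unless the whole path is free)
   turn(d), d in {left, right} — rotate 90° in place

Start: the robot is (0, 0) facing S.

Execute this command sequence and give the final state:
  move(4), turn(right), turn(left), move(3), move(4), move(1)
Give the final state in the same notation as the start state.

(0, 0) facing S

start: (0, 0) facing S
1. move(4) → (0, 0) facing S
2. turn(right) → (0, 0) facing W
3. turn(left) → (0, 0) facing S
4. move(3) → (0, 0) facing S
5. move(4) → (0, 0) facing S
6. move(1) → (0, 0) facing S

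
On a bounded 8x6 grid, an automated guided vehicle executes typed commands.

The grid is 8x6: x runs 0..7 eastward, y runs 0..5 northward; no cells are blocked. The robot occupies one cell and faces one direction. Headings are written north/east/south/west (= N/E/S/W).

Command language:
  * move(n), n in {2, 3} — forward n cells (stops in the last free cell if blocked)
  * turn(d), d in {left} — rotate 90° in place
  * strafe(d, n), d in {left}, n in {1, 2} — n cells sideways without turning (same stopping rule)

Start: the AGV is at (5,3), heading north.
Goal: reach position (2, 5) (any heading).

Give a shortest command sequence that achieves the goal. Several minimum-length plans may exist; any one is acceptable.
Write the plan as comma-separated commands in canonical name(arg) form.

initial: at (5,3), heading north
1. strafe(left, 2) → at (3,3), heading north
2. move(3) → at (3,5), heading north
3. strafe(left, 1) → at (2,5), heading north
minimal: 3 command(s), checked below 3.

strafe(left, 2), move(3), strafe(left, 1)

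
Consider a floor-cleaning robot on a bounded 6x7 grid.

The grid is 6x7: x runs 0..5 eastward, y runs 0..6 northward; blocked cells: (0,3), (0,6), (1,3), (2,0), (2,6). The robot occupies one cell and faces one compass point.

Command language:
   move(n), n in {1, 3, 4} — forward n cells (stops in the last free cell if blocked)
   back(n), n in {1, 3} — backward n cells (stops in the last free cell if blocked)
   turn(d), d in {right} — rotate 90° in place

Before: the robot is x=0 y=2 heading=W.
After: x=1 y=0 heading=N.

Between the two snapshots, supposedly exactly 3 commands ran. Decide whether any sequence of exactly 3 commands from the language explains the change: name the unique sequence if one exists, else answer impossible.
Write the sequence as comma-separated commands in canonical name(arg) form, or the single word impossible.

back(1), turn(right), back(3)

key: back(3) runs into the grid edge before its full distance
initial: x=0 y=2 heading=W
[1] after back(1): x=1 y=2 heading=W
[2] after turn(right): x=1 y=2 heading=N
[3] after back(3): x=1 y=0 heading=N
uniquely the one of 216 3-step routes that fits.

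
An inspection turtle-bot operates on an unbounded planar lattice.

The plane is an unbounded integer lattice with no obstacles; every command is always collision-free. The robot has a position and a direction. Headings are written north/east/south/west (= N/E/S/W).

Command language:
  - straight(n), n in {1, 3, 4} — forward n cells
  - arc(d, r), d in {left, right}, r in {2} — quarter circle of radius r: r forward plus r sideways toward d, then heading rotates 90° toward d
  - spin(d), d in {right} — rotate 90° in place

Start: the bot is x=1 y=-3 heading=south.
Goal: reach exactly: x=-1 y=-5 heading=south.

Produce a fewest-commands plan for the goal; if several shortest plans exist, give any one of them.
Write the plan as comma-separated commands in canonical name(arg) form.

spin(right), arc(left, 2)

t0: x=1 y=-3 heading=south
1. spin(right) → x=1 y=-3 heading=west
2. arc(left, 2) → x=-1 y=-5 heading=south
no 1-step plan works, so 2 is optimal.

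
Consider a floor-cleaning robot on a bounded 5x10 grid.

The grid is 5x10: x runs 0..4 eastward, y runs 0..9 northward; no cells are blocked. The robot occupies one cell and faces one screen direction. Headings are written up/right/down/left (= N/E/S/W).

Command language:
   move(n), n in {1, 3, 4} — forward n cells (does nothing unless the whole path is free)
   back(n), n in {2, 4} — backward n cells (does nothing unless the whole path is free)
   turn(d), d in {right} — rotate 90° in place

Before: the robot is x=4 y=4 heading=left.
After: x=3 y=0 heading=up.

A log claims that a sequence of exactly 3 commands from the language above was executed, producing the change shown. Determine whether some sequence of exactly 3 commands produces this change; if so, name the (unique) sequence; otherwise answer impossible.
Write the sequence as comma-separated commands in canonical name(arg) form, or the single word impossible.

key: position moved to (3,0) AND the heading swung to N — translation plus rotation needed
from: x=4 y=4 heading=left
t=1 move(1) ⇒ x=3 y=4 heading=left
t=2 turn(right) ⇒ x=3 y=4 heading=up
t=3 back(4) ⇒ x=3 y=0 heading=up
no rival 3-sequence matches.

move(1), turn(right), back(4)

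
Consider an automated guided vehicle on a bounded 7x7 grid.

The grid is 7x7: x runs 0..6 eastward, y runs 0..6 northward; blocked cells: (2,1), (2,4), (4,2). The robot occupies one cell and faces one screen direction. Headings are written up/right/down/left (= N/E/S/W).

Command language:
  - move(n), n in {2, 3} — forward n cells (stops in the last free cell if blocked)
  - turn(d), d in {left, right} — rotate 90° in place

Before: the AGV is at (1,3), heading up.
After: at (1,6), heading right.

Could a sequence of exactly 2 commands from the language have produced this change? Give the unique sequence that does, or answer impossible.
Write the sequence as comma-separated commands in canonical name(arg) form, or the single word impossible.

move(3), turn(right)

key: cell and facing (now E) both changed — the 2 commands mix motion and turning
from: at (1,3), heading up
step 1 (move(3)): at (1,6), heading up
step 2 (turn(right)): at (1,6), heading right
uniquely the one of 16 2-step routes that fits.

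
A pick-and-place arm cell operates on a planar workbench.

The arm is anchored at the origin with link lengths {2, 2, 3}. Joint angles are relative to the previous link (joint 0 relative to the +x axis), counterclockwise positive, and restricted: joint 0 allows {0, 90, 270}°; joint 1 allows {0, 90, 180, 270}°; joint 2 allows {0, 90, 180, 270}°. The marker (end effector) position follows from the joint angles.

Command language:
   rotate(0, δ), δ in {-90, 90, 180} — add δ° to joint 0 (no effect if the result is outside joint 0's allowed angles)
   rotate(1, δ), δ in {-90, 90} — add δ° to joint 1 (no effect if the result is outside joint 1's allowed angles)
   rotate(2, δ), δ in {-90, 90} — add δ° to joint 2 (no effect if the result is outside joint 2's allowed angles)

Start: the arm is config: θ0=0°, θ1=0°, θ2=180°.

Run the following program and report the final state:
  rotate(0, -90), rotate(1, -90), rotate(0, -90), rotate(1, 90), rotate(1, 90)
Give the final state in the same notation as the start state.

config: θ0=270°, θ1=90°, θ2=180°

t0: config: θ0=0°, θ1=0°, θ2=180°
[1] after rotate(0, -90): config: θ0=270°, θ1=0°, θ2=180°
[2] after rotate(1, -90): config: θ0=270°, θ1=270°, θ2=180°
[3] after rotate(0, -90): config: θ0=270°, θ1=270°, θ2=180°
[4] after rotate(1, 90): config: θ0=270°, θ1=0°, θ2=180°
[5] after rotate(1, 90): config: θ0=270°, θ1=90°, θ2=180°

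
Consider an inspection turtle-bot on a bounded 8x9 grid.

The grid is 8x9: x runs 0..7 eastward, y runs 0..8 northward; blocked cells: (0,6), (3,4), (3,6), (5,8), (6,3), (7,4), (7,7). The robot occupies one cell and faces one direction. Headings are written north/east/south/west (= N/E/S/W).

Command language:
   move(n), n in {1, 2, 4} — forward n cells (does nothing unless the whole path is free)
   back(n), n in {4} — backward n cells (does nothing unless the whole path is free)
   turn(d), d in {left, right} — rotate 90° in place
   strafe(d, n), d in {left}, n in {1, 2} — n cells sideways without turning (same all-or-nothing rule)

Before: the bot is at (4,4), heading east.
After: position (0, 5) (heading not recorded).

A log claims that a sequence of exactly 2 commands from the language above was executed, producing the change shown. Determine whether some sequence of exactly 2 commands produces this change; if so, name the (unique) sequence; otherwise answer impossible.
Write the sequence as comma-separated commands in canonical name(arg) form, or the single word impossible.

key: order matters: swapping strafe(left, 1) and back(4) lands elsewhere
begin: at (4,4), heading east
[1] after strafe(left, 1): at (4,5), heading east
[2] after back(4): at (0,5), heading east
no other 2-command option fits: unique.

strafe(left, 1), back(4)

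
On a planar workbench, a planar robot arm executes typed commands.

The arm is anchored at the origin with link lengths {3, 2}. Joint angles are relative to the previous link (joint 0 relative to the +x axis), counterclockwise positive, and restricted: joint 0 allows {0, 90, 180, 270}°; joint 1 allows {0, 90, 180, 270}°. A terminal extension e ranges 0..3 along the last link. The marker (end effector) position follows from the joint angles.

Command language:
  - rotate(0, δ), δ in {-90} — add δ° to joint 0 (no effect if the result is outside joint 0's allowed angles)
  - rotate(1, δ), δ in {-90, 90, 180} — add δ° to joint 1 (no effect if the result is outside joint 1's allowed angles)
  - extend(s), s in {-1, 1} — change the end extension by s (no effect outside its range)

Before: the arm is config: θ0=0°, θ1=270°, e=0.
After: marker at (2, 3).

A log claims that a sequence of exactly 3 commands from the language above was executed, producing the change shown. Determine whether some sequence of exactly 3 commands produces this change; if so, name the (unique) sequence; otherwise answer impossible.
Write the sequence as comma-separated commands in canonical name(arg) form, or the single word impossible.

t0: config: θ0=0°, θ1=270°, e=0
step 1 (rotate(0, -90)): config: θ0=270°, θ1=270°, e=0
step 2 (rotate(0, -90)): config: θ0=180°, θ1=270°, e=0
step 3 (rotate(0, -90)): config: θ0=90°, θ1=270°, e=0
uniquely the one of 216 3-step routes that fits.

rotate(0, -90), rotate(0, -90), rotate(0, -90)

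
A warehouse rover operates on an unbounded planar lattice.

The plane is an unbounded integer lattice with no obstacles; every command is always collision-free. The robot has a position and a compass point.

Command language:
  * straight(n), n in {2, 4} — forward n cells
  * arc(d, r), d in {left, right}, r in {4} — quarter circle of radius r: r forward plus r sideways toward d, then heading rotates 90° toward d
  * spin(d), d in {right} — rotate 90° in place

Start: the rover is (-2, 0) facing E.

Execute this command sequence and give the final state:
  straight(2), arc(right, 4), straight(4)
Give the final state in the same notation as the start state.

initial: (-2, 0) facing E
[1] after straight(2): (0, 0) facing E
[2] after arc(right, 4): (4, -4) facing S
[3] after straight(4): (4, -8) facing S

(4, -8) facing S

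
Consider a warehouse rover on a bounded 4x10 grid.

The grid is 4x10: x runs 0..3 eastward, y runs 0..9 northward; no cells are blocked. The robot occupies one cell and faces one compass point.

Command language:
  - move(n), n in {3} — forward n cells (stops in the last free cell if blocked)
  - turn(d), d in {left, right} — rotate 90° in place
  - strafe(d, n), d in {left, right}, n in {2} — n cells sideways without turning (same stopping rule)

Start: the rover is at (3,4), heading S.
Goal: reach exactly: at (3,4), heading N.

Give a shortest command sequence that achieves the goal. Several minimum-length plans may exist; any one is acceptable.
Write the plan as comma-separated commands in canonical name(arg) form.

turn(left), turn(left)

begin: at (3,4), heading S
[1] after turn(left): at (3,4), heading E
[2] after turn(left): at (3,4), heading N
minimal: 2 command(s), checked below 2.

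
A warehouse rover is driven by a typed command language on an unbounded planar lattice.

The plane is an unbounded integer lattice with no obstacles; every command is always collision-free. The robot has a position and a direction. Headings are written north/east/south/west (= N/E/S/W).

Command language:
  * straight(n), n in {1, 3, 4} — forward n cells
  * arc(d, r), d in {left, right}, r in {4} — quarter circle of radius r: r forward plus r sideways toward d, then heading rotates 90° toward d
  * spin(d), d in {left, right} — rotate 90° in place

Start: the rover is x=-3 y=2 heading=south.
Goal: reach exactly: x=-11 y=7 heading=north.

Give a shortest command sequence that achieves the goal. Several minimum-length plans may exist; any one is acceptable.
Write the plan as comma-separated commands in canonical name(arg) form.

spin(right), straight(4), arc(right, 4), straight(1)

begin: x=-3 y=2 heading=south
1. spin(right) → x=-3 y=2 heading=west
2. straight(4) → x=-7 y=2 heading=west
3. arc(right, 4) → x=-11 y=6 heading=north
4. straight(1) → x=-11 y=7 heading=north
nothing shorter than 4 reaches the goal.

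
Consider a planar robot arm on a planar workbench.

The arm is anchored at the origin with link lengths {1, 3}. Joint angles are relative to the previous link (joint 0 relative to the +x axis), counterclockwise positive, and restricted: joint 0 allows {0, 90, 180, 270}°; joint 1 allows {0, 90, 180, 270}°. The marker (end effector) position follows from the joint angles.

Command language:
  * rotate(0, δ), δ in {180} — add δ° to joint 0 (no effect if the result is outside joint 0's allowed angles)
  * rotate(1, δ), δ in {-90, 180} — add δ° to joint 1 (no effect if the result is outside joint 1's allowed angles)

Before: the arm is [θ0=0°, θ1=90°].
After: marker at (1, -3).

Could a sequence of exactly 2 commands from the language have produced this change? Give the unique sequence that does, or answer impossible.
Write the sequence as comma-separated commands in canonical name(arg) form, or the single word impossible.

from: [θ0=0°, θ1=90°]
step 1 (rotate(1, -90)): [θ0=0°, θ1=0°]
step 2 (rotate(1, -90)): [θ0=0°, θ1=270°]
uniquely the one of 9 2-step routes that fits.

rotate(1, -90), rotate(1, -90)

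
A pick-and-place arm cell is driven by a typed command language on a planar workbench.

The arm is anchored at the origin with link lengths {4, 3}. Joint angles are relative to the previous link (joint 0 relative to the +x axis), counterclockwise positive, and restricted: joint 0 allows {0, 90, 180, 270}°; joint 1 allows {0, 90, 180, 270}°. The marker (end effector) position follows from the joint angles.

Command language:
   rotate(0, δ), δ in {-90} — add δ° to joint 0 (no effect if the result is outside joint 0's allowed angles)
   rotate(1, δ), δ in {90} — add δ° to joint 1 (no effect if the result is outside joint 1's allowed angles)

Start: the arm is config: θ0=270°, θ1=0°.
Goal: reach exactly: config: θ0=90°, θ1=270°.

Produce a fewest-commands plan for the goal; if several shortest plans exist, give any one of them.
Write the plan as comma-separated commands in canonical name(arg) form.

rotate(1, 90), rotate(1, 90), rotate(1, 90), rotate(0, -90), rotate(0, -90)

begin: config: θ0=270°, θ1=0°
[1] after rotate(1, 90): config: θ0=270°, θ1=90°
[2] after rotate(1, 90): config: θ0=270°, θ1=180°
[3] after rotate(1, 90): config: θ0=270°, θ1=270°
[4] after rotate(0, -90): config: θ0=180°, θ1=270°
[5] after rotate(0, -90): config: θ0=90°, θ1=270°
shorter routes all fall short; 5 is best.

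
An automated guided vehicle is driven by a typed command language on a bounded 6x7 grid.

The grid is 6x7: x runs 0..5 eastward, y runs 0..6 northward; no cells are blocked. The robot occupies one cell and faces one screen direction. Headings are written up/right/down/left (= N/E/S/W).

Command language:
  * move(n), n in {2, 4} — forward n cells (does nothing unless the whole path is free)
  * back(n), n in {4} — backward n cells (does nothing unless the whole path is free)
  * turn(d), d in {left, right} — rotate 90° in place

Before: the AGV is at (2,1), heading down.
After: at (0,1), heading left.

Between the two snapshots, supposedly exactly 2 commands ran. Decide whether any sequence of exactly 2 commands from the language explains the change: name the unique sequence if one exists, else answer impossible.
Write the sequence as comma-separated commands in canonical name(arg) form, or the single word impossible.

key: position moved to (0,1) AND the heading swung to W — translation plus rotation needed
t0: at (2,1), heading down
step 1 (turn(right)): at (2,1), heading left
step 2 (move(2)): at (0,1), heading left
no other 2-command option fits: unique.

turn(right), move(2)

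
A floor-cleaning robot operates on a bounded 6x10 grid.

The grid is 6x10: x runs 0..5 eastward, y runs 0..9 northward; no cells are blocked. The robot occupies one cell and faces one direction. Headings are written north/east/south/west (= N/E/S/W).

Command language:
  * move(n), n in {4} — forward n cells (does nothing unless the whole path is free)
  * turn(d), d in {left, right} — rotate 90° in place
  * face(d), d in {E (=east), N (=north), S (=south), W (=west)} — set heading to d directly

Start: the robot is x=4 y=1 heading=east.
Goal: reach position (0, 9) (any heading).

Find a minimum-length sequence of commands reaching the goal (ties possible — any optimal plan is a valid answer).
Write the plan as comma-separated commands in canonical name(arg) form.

face(N), move(4), move(4), face(W), move(4)

from: x=4 y=1 heading=east
step 1 (face(N)): x=4 y=1 heading=north
step 2 (move(4)): x=4 y=5 heading=north
step 3 (move(4)): x=4 y=9 heading=north
step 4 (face(W)): x=4 y=9 heading=west
step 5 (move(4)): x=0 y=9 heading=west
no 4-step plan works, so 5 is optimal.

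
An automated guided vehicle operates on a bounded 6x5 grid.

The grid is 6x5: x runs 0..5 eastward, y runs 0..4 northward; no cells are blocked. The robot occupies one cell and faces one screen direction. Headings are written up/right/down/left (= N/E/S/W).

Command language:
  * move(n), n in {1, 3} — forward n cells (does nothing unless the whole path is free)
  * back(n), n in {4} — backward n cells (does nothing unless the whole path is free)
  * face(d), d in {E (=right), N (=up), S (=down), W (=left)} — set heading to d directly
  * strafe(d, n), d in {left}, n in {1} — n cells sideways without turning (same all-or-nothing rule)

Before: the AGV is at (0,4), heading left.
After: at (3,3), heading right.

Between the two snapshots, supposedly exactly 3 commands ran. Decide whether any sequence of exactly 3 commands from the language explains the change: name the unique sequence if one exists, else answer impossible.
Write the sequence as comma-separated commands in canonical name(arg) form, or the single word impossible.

strafe(left, 1), face(E), move(3)

key: order matters: swapping strafe(left, 1) and move(3) lands elsewhere
from: at (0,4), heading left
[1] after strafe(left, 1): at (0,3), heading left
[2] after face(E): at (0,3), heading right
[3] after move(3): at (3,3), heading right
all 512 alternatives checked — unique.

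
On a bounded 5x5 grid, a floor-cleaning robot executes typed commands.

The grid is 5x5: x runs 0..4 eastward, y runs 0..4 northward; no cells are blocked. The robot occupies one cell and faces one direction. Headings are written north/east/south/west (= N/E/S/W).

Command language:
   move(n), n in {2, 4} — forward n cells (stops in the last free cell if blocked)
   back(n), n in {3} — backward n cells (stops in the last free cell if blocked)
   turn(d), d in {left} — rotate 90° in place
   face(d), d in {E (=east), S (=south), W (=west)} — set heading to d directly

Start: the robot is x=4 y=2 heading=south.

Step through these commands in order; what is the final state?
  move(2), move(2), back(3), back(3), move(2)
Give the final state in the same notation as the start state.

initial: x=4 y=2 heading=south
1. move(2) → x=4 y=0 heading=south
2. move(2) → x=4 y=0 heading=south
3. back(3) → x=4 y=3 heading=south
4. back(3) → x=4 y=4 heading=south
5. move(2) → x=4 y=2 heading=south

x=4 y=2 heading=south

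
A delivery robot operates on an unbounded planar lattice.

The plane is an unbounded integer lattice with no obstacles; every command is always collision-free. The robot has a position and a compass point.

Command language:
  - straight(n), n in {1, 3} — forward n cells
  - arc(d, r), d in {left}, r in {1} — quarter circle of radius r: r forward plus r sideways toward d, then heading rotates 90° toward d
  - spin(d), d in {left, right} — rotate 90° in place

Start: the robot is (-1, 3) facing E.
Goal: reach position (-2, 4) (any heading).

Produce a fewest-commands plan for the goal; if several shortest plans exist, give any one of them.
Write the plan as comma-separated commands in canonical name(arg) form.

spin(left), arc(left, 1)

t0: (-1, 3) facing E
t=1 spin(left) ⇒ (-1, 3) facing N
t=2 arc(left, 1) ⇒ (-2, 4) facing W
minimal: 2 command(s), checked below 2.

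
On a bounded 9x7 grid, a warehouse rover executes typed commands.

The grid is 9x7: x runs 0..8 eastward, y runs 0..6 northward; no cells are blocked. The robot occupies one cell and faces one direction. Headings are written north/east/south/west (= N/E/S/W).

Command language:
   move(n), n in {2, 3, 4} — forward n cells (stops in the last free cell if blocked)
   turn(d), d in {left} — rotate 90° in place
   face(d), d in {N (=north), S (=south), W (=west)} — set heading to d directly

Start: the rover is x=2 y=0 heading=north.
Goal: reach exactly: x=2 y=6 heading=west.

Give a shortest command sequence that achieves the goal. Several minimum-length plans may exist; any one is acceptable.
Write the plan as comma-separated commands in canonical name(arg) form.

move(3), move(3), turn(left)

initial: x=2 y=0 heading=north
[1] after move(3): x=2 y=3 heading=north
[2] after move(3): x=2 y=6 heading=north
[3] after turn(left): x=2 y=6 heading=west
minimal: 3 command(s), checked below 3.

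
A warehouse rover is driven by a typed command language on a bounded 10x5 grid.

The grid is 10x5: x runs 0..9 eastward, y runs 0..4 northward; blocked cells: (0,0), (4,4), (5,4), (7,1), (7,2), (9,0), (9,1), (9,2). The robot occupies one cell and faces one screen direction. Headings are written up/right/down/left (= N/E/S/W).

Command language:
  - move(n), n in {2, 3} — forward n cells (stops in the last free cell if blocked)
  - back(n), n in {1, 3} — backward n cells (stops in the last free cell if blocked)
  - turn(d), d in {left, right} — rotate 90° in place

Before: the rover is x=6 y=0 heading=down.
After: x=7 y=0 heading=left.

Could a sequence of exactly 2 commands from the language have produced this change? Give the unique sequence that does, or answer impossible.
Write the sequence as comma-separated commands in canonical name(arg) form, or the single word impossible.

key: cell and facing (now W) both changed — the 2 commands mix motion and turning
start: x=6 y=0 heading=down
1. turn(right) → x=6 y=0 heading=left
2. back(1) → x=7 y=0 heading=left
all 36 alternatives checked — unique.

turn(right), back(1)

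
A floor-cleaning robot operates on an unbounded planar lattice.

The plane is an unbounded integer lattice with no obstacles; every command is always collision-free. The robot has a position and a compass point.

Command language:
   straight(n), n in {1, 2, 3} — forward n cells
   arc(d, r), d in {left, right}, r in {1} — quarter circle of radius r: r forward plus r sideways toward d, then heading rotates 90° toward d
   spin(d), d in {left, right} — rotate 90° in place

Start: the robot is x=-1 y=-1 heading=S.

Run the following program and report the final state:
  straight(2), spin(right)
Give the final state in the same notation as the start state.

x=-1 y=-3 heading=W

initial: x=-1 y=-1 heading=S
1. straight(2) → x=-1 y=-3 heading=S
2. spin(right) → x=-1 y=-3 heading=W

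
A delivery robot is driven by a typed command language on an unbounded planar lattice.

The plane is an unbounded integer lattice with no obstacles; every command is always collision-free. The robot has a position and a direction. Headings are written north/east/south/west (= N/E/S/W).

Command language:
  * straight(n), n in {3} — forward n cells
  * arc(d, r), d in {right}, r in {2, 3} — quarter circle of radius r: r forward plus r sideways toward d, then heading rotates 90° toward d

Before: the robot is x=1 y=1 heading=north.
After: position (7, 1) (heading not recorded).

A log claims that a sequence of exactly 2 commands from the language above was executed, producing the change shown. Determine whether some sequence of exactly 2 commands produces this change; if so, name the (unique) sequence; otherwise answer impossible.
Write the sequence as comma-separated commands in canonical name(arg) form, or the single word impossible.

from: x=1 y=1 heading=north
[1] after arc(right, 3): x=4 y=4 heading=east
[2] after arc(right, 3): x=7 y=1 heading=south
uniquely the one of 9 2-step routes that fits.

arc(right, 3), arc(right, 3)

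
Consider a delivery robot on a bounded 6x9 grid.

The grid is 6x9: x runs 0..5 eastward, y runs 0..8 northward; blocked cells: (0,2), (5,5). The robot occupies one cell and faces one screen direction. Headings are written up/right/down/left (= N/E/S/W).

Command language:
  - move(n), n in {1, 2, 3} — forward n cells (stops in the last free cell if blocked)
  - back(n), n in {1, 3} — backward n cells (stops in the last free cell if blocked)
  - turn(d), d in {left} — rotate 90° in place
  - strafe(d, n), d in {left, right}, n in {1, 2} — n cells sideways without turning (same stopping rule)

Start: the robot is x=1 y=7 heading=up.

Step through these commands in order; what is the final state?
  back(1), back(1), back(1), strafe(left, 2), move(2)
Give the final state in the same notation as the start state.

x=0 y=6 heading=up

initial: x=1 y=7 heading=up
t=1 back(1) ⇒ x=1 y=6 heading=up
t=2 back(1) ⇒ x=1 y=5 heading=up
t=3 back(1) ⇒ x=1 y=4 heading=up
t=4 strafe(left, 2) ⇒ x=0 y=4 heading=up
t=5 move(2) ⇒ x=0 y=6 heading=up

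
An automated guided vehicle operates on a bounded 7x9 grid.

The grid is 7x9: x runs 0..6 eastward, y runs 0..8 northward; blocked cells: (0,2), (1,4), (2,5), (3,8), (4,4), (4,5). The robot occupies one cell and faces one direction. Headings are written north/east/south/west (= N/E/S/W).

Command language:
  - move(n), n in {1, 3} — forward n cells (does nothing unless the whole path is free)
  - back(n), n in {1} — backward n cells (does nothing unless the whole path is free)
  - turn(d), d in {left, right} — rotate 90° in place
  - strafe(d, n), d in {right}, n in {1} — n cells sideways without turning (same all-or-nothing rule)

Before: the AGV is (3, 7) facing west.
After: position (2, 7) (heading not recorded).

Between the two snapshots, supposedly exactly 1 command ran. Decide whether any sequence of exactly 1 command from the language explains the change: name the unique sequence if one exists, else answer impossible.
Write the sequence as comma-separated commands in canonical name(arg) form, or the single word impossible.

move(1)

start: (3, 7) facing west
t=1 move(1) ⇒ (2, 7) facing west
no other 1-command option fits: unique.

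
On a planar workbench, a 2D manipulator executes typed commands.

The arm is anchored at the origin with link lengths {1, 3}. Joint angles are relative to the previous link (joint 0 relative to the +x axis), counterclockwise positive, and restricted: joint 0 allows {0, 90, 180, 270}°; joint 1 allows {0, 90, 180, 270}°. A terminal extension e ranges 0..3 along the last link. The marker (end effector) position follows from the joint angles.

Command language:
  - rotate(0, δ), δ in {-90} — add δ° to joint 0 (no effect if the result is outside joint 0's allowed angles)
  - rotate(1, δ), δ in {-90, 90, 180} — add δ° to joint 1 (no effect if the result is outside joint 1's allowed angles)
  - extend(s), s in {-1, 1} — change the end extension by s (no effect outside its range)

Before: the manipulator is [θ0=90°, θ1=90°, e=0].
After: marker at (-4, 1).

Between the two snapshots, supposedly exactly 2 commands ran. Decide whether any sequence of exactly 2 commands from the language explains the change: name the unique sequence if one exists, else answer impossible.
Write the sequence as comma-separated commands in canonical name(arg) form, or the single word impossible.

extend(-1), extend(1)

key: running extend(1) before extend(-1) would end elsewhere — order is forced
begin: [θ0=90°, θ1=90°, e=0]
step 1 (extend(-1)): [θ0=90°, θ1=90°, e=0]
step 2 (extend(1)): [θ0=90°, θ1=90°, e=1]
no other 2-command option fits: unique.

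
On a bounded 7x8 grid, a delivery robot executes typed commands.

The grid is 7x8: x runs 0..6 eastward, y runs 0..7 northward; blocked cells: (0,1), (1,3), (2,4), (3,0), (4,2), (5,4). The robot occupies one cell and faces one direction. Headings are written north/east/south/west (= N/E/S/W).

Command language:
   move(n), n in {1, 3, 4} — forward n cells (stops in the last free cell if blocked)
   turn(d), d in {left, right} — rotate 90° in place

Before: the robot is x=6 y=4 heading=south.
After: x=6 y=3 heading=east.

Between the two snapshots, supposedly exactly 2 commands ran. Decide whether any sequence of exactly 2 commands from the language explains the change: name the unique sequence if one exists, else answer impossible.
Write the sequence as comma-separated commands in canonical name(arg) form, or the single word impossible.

key: running turn(left) before move(1) would end elsewhere — order is forced
initial: x=6 y=4 heading=south
t=1 move(1) ⇒ x=6 y=3 heading=south
t=2 turn(left) ⇒ x=6 y=3 heading=east
no rival 2-sequence matches.

move(1), turn(left)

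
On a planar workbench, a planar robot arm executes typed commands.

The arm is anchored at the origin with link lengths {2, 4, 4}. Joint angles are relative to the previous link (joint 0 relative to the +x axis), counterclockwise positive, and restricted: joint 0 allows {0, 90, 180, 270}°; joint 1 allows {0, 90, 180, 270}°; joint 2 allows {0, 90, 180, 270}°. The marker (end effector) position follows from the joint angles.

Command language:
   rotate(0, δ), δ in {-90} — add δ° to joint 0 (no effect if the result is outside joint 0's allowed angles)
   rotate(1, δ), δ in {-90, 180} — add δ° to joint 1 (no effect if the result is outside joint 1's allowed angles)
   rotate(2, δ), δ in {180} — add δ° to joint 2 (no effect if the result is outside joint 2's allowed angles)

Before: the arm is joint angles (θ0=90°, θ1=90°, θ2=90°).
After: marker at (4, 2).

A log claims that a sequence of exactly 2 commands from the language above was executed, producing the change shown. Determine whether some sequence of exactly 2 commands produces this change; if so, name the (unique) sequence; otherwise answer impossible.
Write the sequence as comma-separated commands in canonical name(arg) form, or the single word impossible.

rotate(0, -90), rotate(0, -90)

begin: joint angles (θ0=90°, θ1=90°, θ2=90°)
[1] after rotate(0, -90): joint angles (θ0=0°, θ1=90°, θ2=90°)
[2] after rotate(0, -90): joint angles (θ0=270°, θ1=90°, θ2=90°)
uniquely the one of 16 2-step routes that fits.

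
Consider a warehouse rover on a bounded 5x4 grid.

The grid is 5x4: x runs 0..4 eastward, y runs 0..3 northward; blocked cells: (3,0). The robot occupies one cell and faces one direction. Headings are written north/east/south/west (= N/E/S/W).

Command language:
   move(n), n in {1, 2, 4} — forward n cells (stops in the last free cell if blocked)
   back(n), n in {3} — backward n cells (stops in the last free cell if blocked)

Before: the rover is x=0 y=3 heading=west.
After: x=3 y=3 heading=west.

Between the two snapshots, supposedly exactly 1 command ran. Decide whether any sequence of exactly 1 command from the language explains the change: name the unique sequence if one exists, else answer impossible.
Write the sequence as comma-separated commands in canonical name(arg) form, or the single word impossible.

key: still facing W — the one step turns nothing
t0: x=0 y=3 heading=west
[1] after back(3): x=3 y=3 heading=west
all 4 alternatives checked — unique.

back(3)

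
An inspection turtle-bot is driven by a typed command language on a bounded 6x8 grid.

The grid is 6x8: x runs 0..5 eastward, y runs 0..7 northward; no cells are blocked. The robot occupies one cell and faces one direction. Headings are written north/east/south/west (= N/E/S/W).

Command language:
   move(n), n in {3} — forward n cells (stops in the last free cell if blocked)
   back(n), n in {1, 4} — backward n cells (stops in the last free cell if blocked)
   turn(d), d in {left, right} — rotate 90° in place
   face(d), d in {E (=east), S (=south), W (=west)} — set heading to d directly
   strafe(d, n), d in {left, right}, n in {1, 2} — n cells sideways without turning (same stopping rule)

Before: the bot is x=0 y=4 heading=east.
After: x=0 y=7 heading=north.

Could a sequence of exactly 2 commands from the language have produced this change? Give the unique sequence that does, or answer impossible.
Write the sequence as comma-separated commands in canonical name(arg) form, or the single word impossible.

turn(left), move(3)

key: order matters: swapping turn(left) and move(3) lands elsewhere
from: x=0 y=4 heading=east
1. turn(left) → x=0 y=4 heading=north
2. move(3) → x=0 y=7 heading=north
no other 2-command option fits: unique.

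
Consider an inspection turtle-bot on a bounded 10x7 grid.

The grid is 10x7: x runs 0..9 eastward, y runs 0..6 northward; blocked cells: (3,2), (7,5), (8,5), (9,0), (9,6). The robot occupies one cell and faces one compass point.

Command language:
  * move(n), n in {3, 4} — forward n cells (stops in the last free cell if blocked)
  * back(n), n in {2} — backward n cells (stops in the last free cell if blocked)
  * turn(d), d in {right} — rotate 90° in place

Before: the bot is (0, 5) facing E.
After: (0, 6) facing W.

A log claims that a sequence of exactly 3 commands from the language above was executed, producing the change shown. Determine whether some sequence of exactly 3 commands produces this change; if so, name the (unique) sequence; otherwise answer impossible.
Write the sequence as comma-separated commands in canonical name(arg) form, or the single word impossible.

key: back(2) runs into the grid edge before its full distance
initial: (0, 5) facing E
step 1 (turn(right)): (0, 5) facing S
step 2 (back(2)): (0, 6) facing S
step 3 (turn(right)): (0, 6) facing W
all 64 alternatives checked — unique.

turn(right), back(2), turn(right)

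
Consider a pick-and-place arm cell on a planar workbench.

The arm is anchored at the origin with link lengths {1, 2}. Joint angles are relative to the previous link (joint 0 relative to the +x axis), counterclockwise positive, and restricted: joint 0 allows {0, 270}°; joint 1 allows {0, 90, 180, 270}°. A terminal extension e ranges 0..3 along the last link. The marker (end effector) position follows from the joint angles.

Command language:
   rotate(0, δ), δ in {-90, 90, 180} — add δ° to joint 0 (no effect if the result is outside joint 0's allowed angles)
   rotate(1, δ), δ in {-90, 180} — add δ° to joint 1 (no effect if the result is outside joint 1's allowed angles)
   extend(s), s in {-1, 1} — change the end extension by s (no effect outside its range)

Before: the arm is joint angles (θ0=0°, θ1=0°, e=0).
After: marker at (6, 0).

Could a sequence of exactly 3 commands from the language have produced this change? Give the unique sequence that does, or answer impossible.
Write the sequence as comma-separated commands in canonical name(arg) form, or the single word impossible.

t0: joint angles (θ0=0°, θ1=0°, e=0)
t=1 extend(1) ⇒ joint angles (θ0=0°, θ1=0°, e=1)
t=2 extend(1) ⇒ joint angles (θ0=0°, θ1=0°, e=2)
t=3 extend(1) ⇒ joint angles (θ0=0°, θ1=0°, e=3)
no rival 3-sequence matches.

extend(1), extend(1), extend(1)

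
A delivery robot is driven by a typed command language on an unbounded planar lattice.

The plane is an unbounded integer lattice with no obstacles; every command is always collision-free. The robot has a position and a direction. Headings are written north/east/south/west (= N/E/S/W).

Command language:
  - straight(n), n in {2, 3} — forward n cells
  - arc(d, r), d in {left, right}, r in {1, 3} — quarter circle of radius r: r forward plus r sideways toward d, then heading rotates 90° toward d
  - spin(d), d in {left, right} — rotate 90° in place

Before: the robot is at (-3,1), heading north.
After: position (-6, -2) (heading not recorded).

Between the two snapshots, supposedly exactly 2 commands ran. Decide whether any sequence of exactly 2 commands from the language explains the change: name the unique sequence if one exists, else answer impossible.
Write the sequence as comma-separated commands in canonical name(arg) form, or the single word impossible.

key: order matters: swapping spin(left) and arc(left, 3) lands elsewhere
begin: at (-3,1), heading north
step 1 (spin(left)): at (-3,1), heading west
step 2 (arc(left, 3)): at (-6,-2), heading south
all 64 alternatives checked — unique.

spin(left), arc(left, 3)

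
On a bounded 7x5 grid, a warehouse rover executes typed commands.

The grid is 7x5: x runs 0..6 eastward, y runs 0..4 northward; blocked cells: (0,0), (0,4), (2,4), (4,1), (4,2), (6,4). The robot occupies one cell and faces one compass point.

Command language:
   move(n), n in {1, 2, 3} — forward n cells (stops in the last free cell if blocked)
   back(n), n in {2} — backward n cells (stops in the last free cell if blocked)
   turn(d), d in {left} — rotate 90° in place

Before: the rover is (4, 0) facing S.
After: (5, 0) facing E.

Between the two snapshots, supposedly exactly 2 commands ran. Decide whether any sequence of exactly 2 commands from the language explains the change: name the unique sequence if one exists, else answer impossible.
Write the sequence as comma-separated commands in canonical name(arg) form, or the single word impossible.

key: running move(1) before turn(left) would end elsewhere — order is forced
from: (4, 0) facing S
t=1 turn(left) ⇒ (4, 0) facing E
t=2 move(1) ⇒ (5, 0) facing E
no rival 2-sequence matches.

turn(left), move(1)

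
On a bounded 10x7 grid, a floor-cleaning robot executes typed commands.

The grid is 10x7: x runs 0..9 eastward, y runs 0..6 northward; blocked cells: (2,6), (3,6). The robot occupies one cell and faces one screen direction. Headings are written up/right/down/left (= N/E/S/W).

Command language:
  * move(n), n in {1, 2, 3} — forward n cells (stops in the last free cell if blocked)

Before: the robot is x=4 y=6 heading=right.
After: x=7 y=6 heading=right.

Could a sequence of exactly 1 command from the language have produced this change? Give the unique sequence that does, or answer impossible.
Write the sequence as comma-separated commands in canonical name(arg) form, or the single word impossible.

move(3)

key: heading stays E — the single command does not turn
t0: x=4 y=6 heading=right
t=1 move(3) ⇒ x=7 y=6 heading=right
all 3 alternatives checked — unique.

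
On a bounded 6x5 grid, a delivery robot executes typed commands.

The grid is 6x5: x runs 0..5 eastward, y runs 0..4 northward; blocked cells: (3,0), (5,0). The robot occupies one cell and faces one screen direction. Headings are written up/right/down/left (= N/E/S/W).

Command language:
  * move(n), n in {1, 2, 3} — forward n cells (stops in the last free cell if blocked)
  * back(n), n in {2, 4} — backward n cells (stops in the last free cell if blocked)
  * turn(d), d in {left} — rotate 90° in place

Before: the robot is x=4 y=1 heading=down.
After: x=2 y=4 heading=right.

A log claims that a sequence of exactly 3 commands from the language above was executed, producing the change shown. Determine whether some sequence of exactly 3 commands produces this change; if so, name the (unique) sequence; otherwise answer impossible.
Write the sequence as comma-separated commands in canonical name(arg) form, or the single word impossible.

key: running back(2) before back(4) would end elsewhere — order is forced
from: x=4 y=1 heading=down
[1] after back(4): x=4 y=4 heading=down
[2] after turn(left): x=4 y=4 heading=right
[3] after back(2): x=2 y=4 heading=right
uniquely the one of 216 3-step routes that fits.

back(4), turn(left), back(2)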